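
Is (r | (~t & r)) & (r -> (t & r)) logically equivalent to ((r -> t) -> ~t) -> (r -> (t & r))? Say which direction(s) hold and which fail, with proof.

(⇒) holds; (⇐) fails.

Forward direction. Assume the antecedent. If t is true, the consequent reduces to true regardless of the other variables. If t is false, the antecedent cannot hold. Either way the consequent holds.

Converse. This fails. Under t = F, r = F, the left side is false but the right side is true.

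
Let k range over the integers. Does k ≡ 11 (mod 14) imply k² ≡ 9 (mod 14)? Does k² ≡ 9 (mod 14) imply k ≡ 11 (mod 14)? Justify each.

(⇐) This fails: take k = 3. Then 3² = 9 ≡ 9 (mod 14), yet 3 ≡ 3 (mod 14), not 11.

(⇒) Suppose k ≡ 11 (mod 14). Write k = 14j + 11. Then (14j + 11)² = 196j² + 308j + 121 = 14(14j² + 22j + 8) + 9, so k² ≡ 9 (mod 14).

Only the forward implication holds.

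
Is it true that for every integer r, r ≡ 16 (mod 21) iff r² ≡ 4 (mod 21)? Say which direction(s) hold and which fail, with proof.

Only the forward direction holds.

(⇒) Suppose r ≡ 16 (mod 21). Write r = 21j + 16. Then (21j + 16)² = 441j² + 672j + 256 = 21(21j² + 32j + 12) + 4, so r² ≡ 4 (mod 21).

(⇐) This fails: take r = 2. Then 2² = 4 ≡ 4 (mod 21), yet 2 ≡ 2 (mod 21), not 16.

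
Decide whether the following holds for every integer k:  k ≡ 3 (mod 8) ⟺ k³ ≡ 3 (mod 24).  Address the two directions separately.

Only the converse holds.

(→) This fails: take k = 11. Then 11 ≡ 3 (mod 8), but 11³ = 1331 ≡ 11 (mod 24), not 3.

(←) Conversely, the residues r modulo 24 with r³ ≡ 3 (mod 24) are exactly {3}, and each is ≡ 3 (mod 8).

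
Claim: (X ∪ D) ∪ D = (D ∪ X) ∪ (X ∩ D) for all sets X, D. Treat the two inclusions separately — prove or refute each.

Both inclusions hold.

Forward inclusion. Let x ∈ (X ∪ D) ∪ D. Then either x ∈ X and x ∉ D; or x ∈ D and x ∉ X; or x ∈ X ∩ D. In each case x ∈ (D ∪ X) ∪ (X ∩ D), so (X ∪ D) ∪ D ⊆ (D ∪ X) ∪ (X ∩ D).

Reverse inclusion. Let x ∈ (D ∪ X) ∪ (X ∩ D). Then either x ∈ X and x ∉ D; or x ∈ D and x ∉ X; or x ∈ X ∩ D. In each case x ∈ (X ∪ D) ∪ D, so (D ∪ X) ∪ (X ∩ D) ⊆ (X ∪ D) ∪ D.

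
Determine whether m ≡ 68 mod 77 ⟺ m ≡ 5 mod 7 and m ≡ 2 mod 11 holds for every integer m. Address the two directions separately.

Both implications hold.

[⇒] Suppose m ≡ 68 (mod 77); write m = 77j + 68. Since 7 ∣ 77, reducing mod 7 gives m ≡ 68 ≡ 5 (mod 7); since 11 ∣ 77, reducing mod 11 gives m ≡ 68 ≡ 2 (mod 11).

[⇐] Conversely, if m ≡ 5 (mod 7) and m ≡ 2 (mod 11), then by the Chinese remainder theorem m ≡ 68 (mod 77). This is exactly m ≡ 68 (mod 77).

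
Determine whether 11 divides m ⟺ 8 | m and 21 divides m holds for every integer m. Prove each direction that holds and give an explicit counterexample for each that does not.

Both directions fail.

Forward direction. This fails: take m = 11. Certainly 11 ∣ 11, but 8 ∤ 11.

Converse. This fails: take m = 168. Both 8 ∣ 168 and 21 ∣ 168, yet 168 is not a multiple of 11 (since 168 = 15·11 + 3), so 11 ∤ 168.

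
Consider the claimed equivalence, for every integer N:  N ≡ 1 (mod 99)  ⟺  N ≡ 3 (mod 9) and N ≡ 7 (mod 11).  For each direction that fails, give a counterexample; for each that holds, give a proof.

(⟹) This fails: N = 1 gives 1 ≡ 1 (mod 99) but 1 ≡ 1 (mod 9), so the conjunction on the right does not hold.

(⟸) This fails: N = 84 satisfies both congruences on the right (84 ≡ 3 mod 9 and 84 ≡ 7 mod 11) yet 84 ≡ 84 (mod 99), not 1.

(⇒) fails and (⇐) fails.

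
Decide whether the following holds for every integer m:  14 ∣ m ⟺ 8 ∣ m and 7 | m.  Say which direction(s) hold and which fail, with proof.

[⇒] This fails: take m = 14. Certainly 14 ∣ 14, but 8 ∤ 14.

[⇐] Suppose 8 ∣ m and 7 ∣ m. Any common multiple of 8 and 7 is a multiple of their lcm; here gcd(8, 7) = 1, so lcm(8, 7) = 8·7 = 56, so 56 ∣ m. Since 14 ∣ 56, it follows that 14 ∣ m.

The forward direction fails; the converse holds.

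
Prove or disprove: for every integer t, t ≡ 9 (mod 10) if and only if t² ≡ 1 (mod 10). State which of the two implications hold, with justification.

(⇐) This fails: take t = 1. Then 1² = 1 ≡ 1 (mod 10), yet 1 ≡ 1 (mod 10), not 9.

(⇒) Suppose t ≡ 9 (mod 10). Write t = 10j + 9. Then (10j + 9)² = 100j² + 180j + 81 = 10(10j² + 18j + 8) + 1, so t² ≡ 1 (mod 10).

Only the forward implication holds.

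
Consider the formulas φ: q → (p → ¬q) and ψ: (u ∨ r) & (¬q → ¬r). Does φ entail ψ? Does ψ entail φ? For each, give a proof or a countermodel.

(→) This fails. Under q = F, p = F, u = F, r = F, the left side is true but the right side is false.

(←) This fails. Under q = T, p = T, u = T, r = F, the left side is false but the right side is true.

Neither implication holds.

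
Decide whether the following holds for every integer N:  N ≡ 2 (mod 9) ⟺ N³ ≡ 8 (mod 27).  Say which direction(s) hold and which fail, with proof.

Both directions hold.

(⇐) The residues r modulo 27 with r³ ≡ 8 (mod 27) are exactly {2, 11, 20}, and each is ≡ 2 (mod 9).

(⇒) Suppose N ≡ 2 (mod 9). Working modulo 27, N ∈ {2, 11, 20}; for each such r, r³ ≡ 8 (mod 27).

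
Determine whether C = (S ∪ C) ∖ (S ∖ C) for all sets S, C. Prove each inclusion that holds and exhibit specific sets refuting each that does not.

(⊆) Let x ∈ C. Then either x ∈ C and x ∉ S; or x ∈ S ∩ C. In each case x ∈ (S ∪ C) ∖ (S ∖ C), so C ⊆ (S ∪ C) ∖ (S ∖ C).

(⊇) Let x ∈ (S ∪ C) ∖ (S ∖ C). Then either x ∈ C and x ∉ S; or x ∈ S ∩ C. In each case x ∈ C, so (S ∪ C) ∖ (S ∖ C) ⊆ C.

Both inclusions hold.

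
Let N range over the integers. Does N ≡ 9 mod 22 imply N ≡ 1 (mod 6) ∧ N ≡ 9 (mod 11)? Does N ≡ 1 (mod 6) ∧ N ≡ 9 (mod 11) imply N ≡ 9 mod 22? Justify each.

(⇒) fails; (⇐) holds.

(⇒) This fails: N = 9 gives 9 ≡ 9 (mod 22) but 9 ≡ 3 (mod 6), so the conjunction on the right does not hold.

(⇐) Conversely, if N ≡ 1 (mod 6) and N ≡ 9 (mod 11), then by the Chinese remainder theorem N ≡ 31 (mod 66). Since 31 ≡ 9 (mod 22) and 22 ∣ 66, we get N ≡ 9 (mod 22).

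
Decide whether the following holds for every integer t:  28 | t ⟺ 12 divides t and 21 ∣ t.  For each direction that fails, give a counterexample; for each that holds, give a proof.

(⇐) Suppose 12 ∣ t and 21 ∣ t. Any common multiple of 12 and 21 is a multiple of their lcm; here lcm(12, 21) = 12·21/gcd(12, 21) = 252/3 = 84, so 84 ∣ t. Since 28 ∣ 84, it follows that 28 ∣ t.

(⇒) This fails: take t = 28. Certainly 28 ∣ 28, but 12 ∤ 28.

Not equivalent: only (⇐) holds.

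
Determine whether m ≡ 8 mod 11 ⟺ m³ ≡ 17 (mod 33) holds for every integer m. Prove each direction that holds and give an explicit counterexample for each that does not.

[⇒] This fails: take m = 19. Then 19 ≡ 8 (mod 11), but 19³ = 6859 ≡ 28 (mod 33), not 17.

[⇐] Conversely, the residues r modulo 33 with r³ ≡ 17 (mod 33) are exactly {8}, and each is ≡ 8 (mod 11).

(⇒) fails; (⇐) holds.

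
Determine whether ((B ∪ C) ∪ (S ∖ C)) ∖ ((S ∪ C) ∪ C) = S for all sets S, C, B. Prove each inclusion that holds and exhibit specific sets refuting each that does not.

(⊆) fails and (⊇) fails.

Forward inclusion. This inclusion fails. Take S = ∅, C = ∅, B = {1}; then 1 ∈ ((B ∪ C) ∪ (S ∖ C)) ∖ ((S ∪ C) ∪ C) but 1 ∉ S.

Reverse inclusion. This inclusion fails. Take S = {1}, C = ∅, B = ∅; then 1 ∈ S but 1 ∉ ((B ∪ C) ∪ (S ∖ C)) ∖ ((S ∪ C) ∪ C).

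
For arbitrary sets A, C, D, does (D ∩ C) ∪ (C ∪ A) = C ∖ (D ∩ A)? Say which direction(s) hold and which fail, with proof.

The sets are not equal: only the reverse inclusion holds.

Forward inclusion. This inclusion fails. Take A = {1}, C = ∅, D = ∅; then 1 ∈ (D ∩ C) ∪ (C ∪ A) but 1 ∉ C ∖ (D ∩ A).

Reverse inclusion. Let x ∈ C ∖ (D ∩ A). Then either x ∈ C and x ∉ A, D; or x ∈ A ∩ C and x ∉ D; or x ∈ C ∩ D and x ∉ A. In each case x ∈ (D ∩ C) ∪ (C ∪ A), so C ∖ (D ∩ A) ⊆ (D ∩ C) ∪ (C ∪ A).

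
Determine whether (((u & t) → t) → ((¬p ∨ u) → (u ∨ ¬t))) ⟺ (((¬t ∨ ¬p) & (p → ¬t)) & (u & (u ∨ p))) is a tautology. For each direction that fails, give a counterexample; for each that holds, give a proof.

Only the reverse direction holds.

(⇒) This fails. Under p = F, t = F, u = F, the left side is true but the right side is false.

(⇐) Assume the antecedent. If p is true, the consequent reduces to true regardless of the other variables. If p is false, the antecedent forces (p = F, t = F, u = T) or (p = F, t = T, u = T), and the consequent holds there. Either way the consequent holds.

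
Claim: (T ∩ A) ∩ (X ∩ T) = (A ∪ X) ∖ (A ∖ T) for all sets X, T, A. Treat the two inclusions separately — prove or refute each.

(⊆) holds; (⊇) fails.

(⟸) This inclusion fails. Take X = {1}, T = ∅, A = ∅; then 1 ∈ (A ∪ X) ∖ (A ∖ T) but 1 ∉ (T ∩ A) ∩ (X ∩ T).

(⟹) Let x ∈ (T ∩ A) ∩ (X ∩ T). Then x ∈ X ∩ T ∩ A, from which x ∈ (A ∪ X) ∖ (A ∖ T).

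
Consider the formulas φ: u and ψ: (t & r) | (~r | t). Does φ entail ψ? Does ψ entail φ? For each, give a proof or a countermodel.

Both directions fail.

Forward direction. This fails. Under r = T, t = F, u = T, the left side is true but the right side is false.

Converse. This fails. Under r = F, t = F, u = F, the left side is false but the right side is true.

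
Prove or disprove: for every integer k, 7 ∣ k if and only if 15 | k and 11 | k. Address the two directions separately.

(→) This fails: take k = 7. Certainly 7 ∣ 7, but 15 ∤ 7.

(←) This fails: take k = 165. Both 15 ∣ 165 and 11 ∣ 165, yet 165 is not a multiple of 7 (since 165 = 23·7 + 4), so 7 ∤ 165.

Neither direction holds.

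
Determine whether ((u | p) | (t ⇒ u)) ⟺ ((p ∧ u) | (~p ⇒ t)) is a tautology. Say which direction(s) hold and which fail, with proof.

(⇒) fails and (⇐) fails.

(→) This fails. Under p = F, u = F, t = F, the left side is true but the right side is false.

(←) This fails. Under p = F, u = F, t = T, the left side is false but the right side is true.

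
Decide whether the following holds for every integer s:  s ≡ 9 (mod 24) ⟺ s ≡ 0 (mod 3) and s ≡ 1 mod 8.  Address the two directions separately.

Both directions hold; the statement is true.

(→) Suppose s ≡ 9 (mod 24); write s = 24j + 9. Since 3 ∣ 24, reducing mod 3 gives s ≡ 9 ≡ 0 (mod 3); since 8 ∣ 24, reducing mod 8 gives s ≡ 9 ≡ 1 (mod 8).

(←) Conversely, if s ≡ 0 (mod 3) and s ≡ 1 (mod 8), then by the Chinese remainder theorem s ≡ 9 (mod 24). This is exactly s ≡ 9 (mod 24).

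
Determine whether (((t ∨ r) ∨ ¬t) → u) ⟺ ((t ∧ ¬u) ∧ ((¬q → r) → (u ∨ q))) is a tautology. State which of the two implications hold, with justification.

Neither implication holds.

(→) This fails. Under q = F, t = F, r = F, u = T, the left side is true but the right side is false.

(←) This fails. Under q = F, t = T, r = F, u = F, the left side is false but the right side is true.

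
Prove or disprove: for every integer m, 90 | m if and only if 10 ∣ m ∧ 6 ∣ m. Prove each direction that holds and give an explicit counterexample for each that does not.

(⇒) If 90 ∣ m, write m = 90q. Since 90 = 9·10, m = 10·(9q), so 10 ∣ m; and since 90 = 15·6, m = 6·(15q), so 6 ∣ m.

(⇐) This fails: take m = 30. Both 10 ∣ 30 and 6 ∣ 30, yet 30 is not a multiple of 90 (since 30 = 0·90 + 30), so 90 ∤ 30.

Not equivalent: only (⇒) holds.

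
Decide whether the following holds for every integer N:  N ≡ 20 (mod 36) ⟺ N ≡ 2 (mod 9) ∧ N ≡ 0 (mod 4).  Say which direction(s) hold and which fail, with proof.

(→) Suppose N ≡ 20 (mod 36); write N = 36j + 20. Since 9 ∣ 36, reducing mod 9 gives N ≡ 20 ≡ 2 (mod 9); since 4 ∣ 36, reducing mod 4 gives N ≡ 20 ≡ 0 (mod 4).

(←) Conversely, if N ≡ 2 (mod 9) and N ≡ 0 (mod 4), then by the Chinese remainder theorem N ≡ 20 (mod 36). This is exactly N ≡ 20 (mod 36).

Both directions hold.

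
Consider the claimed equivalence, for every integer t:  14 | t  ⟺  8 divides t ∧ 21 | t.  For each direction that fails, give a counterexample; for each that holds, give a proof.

Converse. Suppose 8 ∣ t and 21 ∣ t. Any common multiple of 8 and 21 is a multiple of their lcm; here gcd(8, 21) = 1, so lcm(8, 21) = 8·21 = 168, so 168 ∣ t. Since 14 ∣ 168, it follows that 14 ∣ t.

Forward direction. This fails: take t = 14. Certainly 14 ∣ 14, but 8 ∤ 14.

Not equivalent: only (⇐) holds.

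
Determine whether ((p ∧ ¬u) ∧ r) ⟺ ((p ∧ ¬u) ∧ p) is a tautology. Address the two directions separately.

(⇒) Assume the antecedent. If p is true, the antecedent forces (p = T, r = T, u = F), and (p ∧ ¬u) ∧ p holds there. If p is false, the antecedent cannot hold. Either way (p ∧ ¬u) ∧ p holds.

(⇐) This fails. Under p = T, r = F, u = F, the left side is false but the right side is true.

Only the forward implication holds.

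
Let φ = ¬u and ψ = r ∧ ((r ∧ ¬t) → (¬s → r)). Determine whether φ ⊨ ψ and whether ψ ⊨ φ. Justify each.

Neither implication holds.

[⇒] This fails. Under r = F, u = F, s = F, t = F, the left side is true but the right side is false.

[⇐] This fails. Under r = T, u = T, s = F, t = F, the left side is false but the right side is true.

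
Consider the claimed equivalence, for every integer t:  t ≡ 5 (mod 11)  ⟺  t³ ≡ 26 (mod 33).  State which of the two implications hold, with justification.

The forward direction fails; the converse holds.

(⇐) The residues r modulo 33 with r³ ≡ 26 (mod 33) are exactly {5}, and each is ≡ 5 (mod 11).

(⇒) This fails: take t = 16. Then 16 ≡ 5 (mod 11), but 16³ = 4096 ≡ 4 (mod 33), not 26.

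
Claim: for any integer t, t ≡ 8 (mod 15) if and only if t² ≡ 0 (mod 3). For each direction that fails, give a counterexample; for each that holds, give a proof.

(⟹) This fails: take t = 8. Then 8 ≡ 8 (mod 15), but 8² = 64 ≡ 1 (mod 3), not 0.

(⟸) This fails: take t = 0. Then 0² = 0 ≡ 0 (mod 3), yet 0 ≡ 0 (mod 15), not 8.

(⇒) fails and (⇐) fails.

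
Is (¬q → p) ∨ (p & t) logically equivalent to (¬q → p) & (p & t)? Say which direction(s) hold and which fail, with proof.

Only the reverse direction holds.

(⟹) This fails. Under t = F, q = T, p = F, the left side is true but the right side is false.

(⟸) Assume the antecedent. If t is true, the antecedent forces (t = T, q = F, p = T) or (t = T, q = T, p = T), and (¬q → p) ∨ (p & t) holds there. If t is false, the antecedent cannot hold. Either way (¬q → p) ∨ (p & t) holds.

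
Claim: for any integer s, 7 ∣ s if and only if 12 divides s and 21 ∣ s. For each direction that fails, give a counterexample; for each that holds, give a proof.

The forward direction fails; the converse holds.

[⇐] Suppose 12 ∣ s and 21 ∣ s. Any common multiple of 12 and 21 is a multiple of their lcm; here lcm(12, 21) = 12·21/gcd(12, 21) = 252/3 = 84, so 84 ∣ s. Since 7 ∣ 84, it follows that 7 ∣ s.

[⇒] This fails: take s = 7. Certainly 7 ∣ 7, but 12 ∤ 7.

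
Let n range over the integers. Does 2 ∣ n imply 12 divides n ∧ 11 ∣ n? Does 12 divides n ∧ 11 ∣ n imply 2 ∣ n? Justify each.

Converse. Suppose 12 ∣ n and 11 ∣ n. Any common multiple of 12 and 11 is a multiple of their lcm; here gcd(12, 11) = 1, so lcm(12, 11) = 12·11 = 132, so 132 ∣ n. Since 2 ∣ 132, it follows that 2 ∣ n.

Forward direction. This fails: take n = 2. Certainly 2 ∣ 2, but 12 ∤ 2.

The forward direction fails; the converse holds.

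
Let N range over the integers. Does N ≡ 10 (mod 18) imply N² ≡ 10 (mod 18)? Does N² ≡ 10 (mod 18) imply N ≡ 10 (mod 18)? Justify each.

Not equivalent: only (⇒) holds.

[⇒] Suppose N ≡ 10 (mod 18). Write N = 18j + 10. Then (18j + 10)² = 324j² + 360j + 100 = 18(18j² + 20j + 5) + 10, so N² ≡ 10 (mod 18).

[⇐] This fails: take N = 8. Then 8² = 64 ≡ 10 (mod 18), yet 8 ≡ 8 (mod 18), not 10.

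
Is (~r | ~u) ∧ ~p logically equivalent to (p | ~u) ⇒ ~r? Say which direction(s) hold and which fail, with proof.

Neither direction holds.

Forward direction. This fails. Under u = F, p = F, r = T, the left side is true but the right side is false.

Converse. This fails. Under u = F, p = T, r = F, the left side is false but the right side is true.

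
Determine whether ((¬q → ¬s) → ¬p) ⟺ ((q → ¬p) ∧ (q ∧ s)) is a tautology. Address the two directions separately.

The forward direction fails; the converse holds.

(⟹) This fails. Under s = F, q = F, p = F, the left side is true but the right side is false.

(⟸) Assume the antecedent. If s is true, the antecedent forces (s = T, q = T, p = F), and (¬q → ¬s) → ¬p holds there. If s is false, the antecedent cannot hold. Either way (¬q → ¬s) → ¬p holds.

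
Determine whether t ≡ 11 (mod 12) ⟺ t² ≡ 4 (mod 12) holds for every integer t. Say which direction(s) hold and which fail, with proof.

(→) This fails: take t = 11. Then 11 ≡ 11 (mod 12), but 11² = 121 ≡ 1 (mod 12), not 4.

(←) This fails: take t = 2. Then 2² = 4 ≡ 4 (mod 12), yet 2 ≡ 2 (mod 12), not 11.

(⇒) fails and (⇐) fails.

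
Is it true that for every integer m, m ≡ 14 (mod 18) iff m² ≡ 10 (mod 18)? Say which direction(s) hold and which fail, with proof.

Both directions fail.

(⇒) This fails: take m = 14. Then 14 ≡ 14 (mod 18), but 14² = 196 ≡ 16 (mod 18), not 10.

(⇐) This fails: take m = 8. Then 8² = 64 ≡ 10 (mod 18), yet 8 ≡ 8 (mod 18), not 14.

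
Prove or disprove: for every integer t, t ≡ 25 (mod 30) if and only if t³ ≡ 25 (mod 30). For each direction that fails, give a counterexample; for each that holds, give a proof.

[⇐] Suppose t³ ≡ 25 (mod 30). The only residue r in {0, …, 29} with r³ ≡ 25 (mod 30) is r = 25, so t ≡ 25 (mod 30).

[⇒] Suppose t ≡ 25 (mod 30). Write t = 30j + 25. Then (30j + 25)³ = 27000j³ + 67500j² + 56250j + 15625 = 30(900j³ + 2250j² + 1875j + 520) + 25, so t³ ≡ 25 (mod 30).

Both directions hold; the statement is true.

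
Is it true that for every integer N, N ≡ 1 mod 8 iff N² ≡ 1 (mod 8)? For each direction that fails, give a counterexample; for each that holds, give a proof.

(⇒) holds; (⇐) fails.

(⟹) Suppose N ≡ 1 mod 8. Write N = 8j + 1. Then (8j + 1)² = 64j² + 16j + 1 = 8(8j² + 2j) + 1, so N² ≡ 1 (mod 8).

(⟸) This fails: take N = 3. Then 3² = 9 ≡ 1 (mod 8), yet 3 ≡ 3 (mod 8), not 1.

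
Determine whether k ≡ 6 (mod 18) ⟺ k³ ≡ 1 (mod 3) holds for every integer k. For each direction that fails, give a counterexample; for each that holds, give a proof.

[⇒] This fails: take k = 6. Then 6 ≡ 6 (mod 18), but 6³ = 216 ≡ 0 (mod 3), not 1.

[⇐] This fails: take k = 1. Then 1³ = 1 ≡ 1 (mod 3), yet 1 ≡ 1 (mod 18), not 6.

Both directions fail.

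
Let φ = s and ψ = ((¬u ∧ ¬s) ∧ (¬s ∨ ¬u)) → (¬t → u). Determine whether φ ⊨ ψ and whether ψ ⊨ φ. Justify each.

Only the forward direction holds.

(⇒) Assume the antecedent. If t is true, the consequent reduces to true regardless of the other variables. If t is false, the antecedent forces (t = F, u = F, s = T) or (t = F, u = T, s = T), and the consequent holds there. Either way the consequent holds.

(⇐) This fails. Under t = T, u = F, s = F, the left side is false but the right side is true.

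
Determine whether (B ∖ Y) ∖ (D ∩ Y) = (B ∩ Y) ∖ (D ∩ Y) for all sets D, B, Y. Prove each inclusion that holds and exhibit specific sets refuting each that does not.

Neither inclusion holds.

(⊆) This inclusion fails. Take D = ∅, B = {1}, Y = ∅; then 1 ∈ (B ∖ Y) ∖ (D ∩ Y) but 1 ∉ (B ∩ Y) ∖ (D ∩ Y).

(⊇) This inclusion fails. Take D = ∅, B = {1}, Y = {1}; then 1 ∈ (B ∩ Y) ∖ (D ∩ Y) but 1 ∉ (B ∖ Y) ∖ (D ∩ Y).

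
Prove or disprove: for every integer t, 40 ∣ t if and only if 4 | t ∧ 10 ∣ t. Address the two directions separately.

(⟹) If 40 ∣ t, write t = 40q. Since 40 = 10·4, t = 4·(10q), so 4 ∣ t; and since 40 = 4·10, t = 10·(4q), so 10 ∣ t.

(⟸) This fails: take t = 20. Both 4 ∣ 20 and 10 ∣ 20, yet 20 is not a multiple of 40 (since 20 = 0·40 + 20), so 40 ∤ 20.

Only the forward implication holds.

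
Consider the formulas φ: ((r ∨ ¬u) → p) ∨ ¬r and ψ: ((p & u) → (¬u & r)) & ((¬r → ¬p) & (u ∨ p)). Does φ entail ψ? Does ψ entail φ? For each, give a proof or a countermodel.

Neither direction holds.

(⇒) This fails. Under r = F, p = F, u = F, the left side is true but the right side is false.

(⇐) This fails. Under r = T, p = F, u = T, the left side is false but the right side is true.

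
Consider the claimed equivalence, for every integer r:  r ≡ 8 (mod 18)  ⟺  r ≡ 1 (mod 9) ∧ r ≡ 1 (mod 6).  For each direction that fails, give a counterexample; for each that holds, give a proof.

Neither implication holds.

[⇒] This fails: r = 8 gives 8 ≡ 8 (mod 18) but 8 ≡ 8 (mod 9), so the conjunction on the right does not hold.

[⇐] This fails: r = 1 satisfies both congruences on the right (1 ≡ 1 mod 9 and 1 ≡ 1 mod 6) yet 1 ≡ 1 (mod 18), not 8.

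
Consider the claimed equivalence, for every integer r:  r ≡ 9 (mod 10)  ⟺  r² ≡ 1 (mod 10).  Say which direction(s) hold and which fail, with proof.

(⟹) Suppose r ≡ 9 (mod 10). Write r = 10j + 9. Then (10j + 9)² = 100j² + 180j + 81 = 10(10j² + 18j + 8) + 1, so r² ≡ 1 (mod 10).

(⟸) This fails: take r = 1. Then 1² = 1 ≡ 1 (mod 10), yet 1 ≡ 1 (mod 10), not 9.

(⇒) holds; (⇐) fails.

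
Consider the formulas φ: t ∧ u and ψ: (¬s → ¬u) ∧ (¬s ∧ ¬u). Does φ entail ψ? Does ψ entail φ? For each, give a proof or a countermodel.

(⇒) fails and (⇐) fails.

(⟹) This fails. Under u = T, s = F, t = T, the left side is true but the right side is false.

(⟸) This fails. Under u = F, s = F, t = F, the left side is false but the right side is true.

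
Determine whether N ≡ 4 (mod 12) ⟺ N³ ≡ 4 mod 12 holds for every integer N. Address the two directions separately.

Forward direction. Suppose N ≡ 4 (mod 12). Write N = 12j + 4. Then (12j + 4)³ = 1728j³ + 1728j² + 576j + 64 = 12(144j³ + 144j² + 48j + 5) + 4, so N³ ≡ 4 (mod 12).

Converse. This fails: take N = 10. Then 10³ = 1000 ≡ 4 (mod 12), yet 10 ≡ 10 (mod 12), not 4.

The forward direction holds; the converse fails.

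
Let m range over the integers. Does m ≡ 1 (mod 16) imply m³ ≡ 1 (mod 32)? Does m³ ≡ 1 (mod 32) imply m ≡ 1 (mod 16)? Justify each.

(→) This fails: take m = 17. Then 17 ≡ 1 (mod 16), but 17³ = 4913 ≡ 17 (mod 32), not 1.

(←) Conversely, the residues r modulo 32 with r³ ≡ 1 (mod 32) are exactly {1}, and each is ≡ 1 (mod 16).

Not equivalent: only (⇐) holds.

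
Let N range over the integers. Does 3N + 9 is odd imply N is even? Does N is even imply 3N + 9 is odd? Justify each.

The biconditional holds.

(⇒) Suppose 3N + 9 is odd. Since 3 is odd, 3N and N have the same parity, so 3N + 9 ≡ N + 9 (mod 2). As 9 is odd, 3N + 9 is odd exactly when N is even. Thus N is even.

(⇐) Conversely, suppose N is even; write N = 2j. Then 3N + 9 = 3·(2j) + 9 = 2·3j + 9, which is odd.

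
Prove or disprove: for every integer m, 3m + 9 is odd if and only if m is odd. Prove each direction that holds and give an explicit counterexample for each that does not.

(→) This fails: m = 4 gives 3m + 9 = 21, which is odd, but 4 is even, not odd.

(←) This also fails: m = 3 is odd, but 3m + 9 = 18 is even, not odd.

Neither implication holds.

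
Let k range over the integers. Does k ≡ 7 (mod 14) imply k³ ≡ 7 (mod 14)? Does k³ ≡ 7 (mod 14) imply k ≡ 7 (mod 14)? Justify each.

Equivalent; both directions hold.

(⟹) Suppose k ≡ 7 (mod 14). Write k = 14j + 7. Then (14j + 7)³ = 2744j³ + 4116j² + 2058j + 343 = 14(196j³ + 294j² + 147j + 24) + 7, so k³ ≡ 7 (mod 14).

(⟸) Conversely, suppose k³ ≡ 7 (mod 14). The only residue r in {0, …, 13} with r³ ≡ 7 (mod 14) is r = 7, so k ≡ 7 (mod 14).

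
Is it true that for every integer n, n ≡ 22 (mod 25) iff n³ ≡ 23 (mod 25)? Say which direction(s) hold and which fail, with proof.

(⟹) Suppose n ≡ 22 (mod 25). Write n = 25j + 22. Then (25j + 22)³ = 15625j³ + 41250j² + 36300j + 10648 = 25(625j³ + 1650j² + 1452j + 425) + 23, so n³ ≡ 23 (mod 25).

(⟸) Conversely, suppose n³ ≡ 23 (mod 25). The only residue r in {0, …, 24} with r³ ≡ 23 (mod 25) is r = 22, so n ≡ 22 (mod 25).

Both implications hold.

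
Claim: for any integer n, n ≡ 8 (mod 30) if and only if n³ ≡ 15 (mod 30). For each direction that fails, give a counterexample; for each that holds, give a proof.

Both directions fail.

Forward direction. This fails: take n = 8. Then 8 ≡ 8 (mod 30), but 8³ = 512 ≡ 2 (mod 30), not 15.

Converse. This fails: take n = 15. Then 15³ = 3375 ≡ 15 (mod 30), yet 15 ≡ 15 (mod 30), not 8.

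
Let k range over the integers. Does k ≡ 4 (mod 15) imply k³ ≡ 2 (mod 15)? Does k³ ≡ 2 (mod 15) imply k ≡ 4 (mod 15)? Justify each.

(⇒) fails and (⇐) fails.

[⇒] This fails: take k = 4. Then 4 ≡ 4 (mod 15), but 4³ = 64 ≡ 4 (mod 15), not 2.

[⇐] This fails: take k = 8. Then 8³ = 512 ≡ 2 (mod 15), yet 8 ≡ 8 (mod 15), not 4.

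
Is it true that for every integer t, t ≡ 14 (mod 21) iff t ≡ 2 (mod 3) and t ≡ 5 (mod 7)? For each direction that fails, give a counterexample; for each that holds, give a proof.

(⟹) This fails: t = 14 gives 14 ≡ 14 (mod 21) but 14 ≡ 0 (mod 7), so the conjunction on the right does not hold.

(⟸) This fails: t = 5 satisfies both congruences on the right (5 ≡ 2 mod 3 and 5 ≡ 5 mod 7) yet 5 ≡ 5 (mod 21), not 14.

Both directions fail.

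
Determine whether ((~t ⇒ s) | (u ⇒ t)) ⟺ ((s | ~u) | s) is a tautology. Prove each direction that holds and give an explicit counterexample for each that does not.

(⇒) This fails. Under u = T, t = T, s = F, the left side is true but the right side is false.

(⇐) Assume the antecedent. If u is true, the antecedent forces (u = T, t = F, s = T) or (u = T, t = T, s = T), and (~t ⇒ s) | (u ⇒ t) holds there. If u is false, (~t ⇒ s) | (u ⇒ t) reduces to true regardless of the other variables. Either way (~t ⇒ s) | (u ⇒ t) holds.

The forward direction fails; the converse holds.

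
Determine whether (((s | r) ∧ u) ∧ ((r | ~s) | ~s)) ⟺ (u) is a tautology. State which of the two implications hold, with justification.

Converse. This fails. Under u = T, s = F, r = F, the left side is false but the right side is true.

Forward direction. Assume the antecedent. If u is true, u reduces to true regardless of the other variables. If u is false, the antecedent cannot hold. Either way u holds.

Not equivalent: only (⇒) holds.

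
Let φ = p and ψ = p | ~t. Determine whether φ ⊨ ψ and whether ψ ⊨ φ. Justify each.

(⇒) holds; (⇐) fails.

Forward direction. Assume the antecedent. If t is true, the antecedent forces (t = T, p = T), and p | ~t holds there. If t is false, p | ~t reduces to true regardless of the other variables. Either way p | ~t holds.

Converse. This fails. Under t = F, p = F, the left side is false but the right side is true.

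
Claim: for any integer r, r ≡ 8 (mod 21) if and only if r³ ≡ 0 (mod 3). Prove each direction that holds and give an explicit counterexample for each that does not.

[⇒] This fails: take r = 8. Then 8 ≡ 8 (mod 21), but 8³ = 512 ≡ 2 (mod 3), not 0.

[⇐] This fails: take r = 0. Then 0³ = 0 ≡ 0 (mod 3), yet 0 ≡ 0 (mod 21), not 8.

(⇒) fails and (⇐) fails.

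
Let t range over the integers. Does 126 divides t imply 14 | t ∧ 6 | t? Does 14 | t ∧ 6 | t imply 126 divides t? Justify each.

[⇒] If 126 ∣ t, write t = 126q. Since 126 = 9·14, t = 14·(9q), so 14 ∣ t; and since 126 = 21·6, t = 6·(21q), so 6 ∣ t.

[⇐] This fails: take t = 42. Both 14 ∣ 42 and 6 ∣ 42, yet 42 is not a multiple of 126 (since 42 = 0·126 + 42), so 126 ∤ 42.

The forward direction holds; the converse fails.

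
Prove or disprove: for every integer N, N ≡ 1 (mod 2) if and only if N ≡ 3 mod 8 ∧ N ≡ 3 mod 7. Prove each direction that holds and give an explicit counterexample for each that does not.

(⇒) This fails: N = 1 gives 1 ≡ 1 (mod 2) but 1 ≡ 1 (mod 8), so the conjunction on the right does not hold.

(⇐) Conversely, if N ≡ 3 (mod 8) and N ≡ 3 (mod 7), then by the Chinese remainder theorem N ≡ 3 (mod 56). Since 3 ≡ 1 (mod 2) and 2 ∣ 56, we get N ≡ 1 (mod 2).

Not equivalent: only (⇐) holds.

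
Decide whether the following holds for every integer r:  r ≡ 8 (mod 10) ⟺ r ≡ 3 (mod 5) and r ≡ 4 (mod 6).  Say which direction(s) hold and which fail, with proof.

(⇐) If r ≡ 3 (mod 5) and r ≡ 4 (mod 6), then by the Chinese remainder theorem r ≡ 28 (mod 30). Since 28 ≡ 8 (mod 10) and 10 ∣ 30, we get r ≡ 8 (mod 10).

(⇒) This fails: r = 8 gives 8 ≡ 8 (mod 10) but 8 ≡ 2 (mod 6), so the conjunction on the right does not hold.

Only the converse holds.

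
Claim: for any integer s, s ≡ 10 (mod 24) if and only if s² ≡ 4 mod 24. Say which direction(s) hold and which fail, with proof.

(⇒) Suppose s ≡ 10 (mod 24). Write s = 24j + 10. Then (24j + 10)² = 576j² + 480j + 100 = 24(24j² + 20j + 4) + 4, so s² ≡ 4 (mod 24).

(⇐) This fails: take s = 2. Then 2² = 4 ≡ 4 (mod 24), yet 2 ≡ 2 (mod 24), not 10.

Only the forward implication holds.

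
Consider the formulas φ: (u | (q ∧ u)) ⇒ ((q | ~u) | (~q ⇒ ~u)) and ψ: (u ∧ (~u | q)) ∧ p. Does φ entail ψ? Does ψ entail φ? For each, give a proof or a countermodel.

(→) This fails. Under q = F, p = F, u = F, the left side is true but the right side is false.

(←) Assume the antecedent. If q is true, the consequent reduces to true regardless of the other variables. If q is false, the antecedent cannot hold. Either way the consequent holds.

Only the reverse direction holds.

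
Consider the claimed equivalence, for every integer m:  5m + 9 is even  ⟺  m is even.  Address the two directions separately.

(→) This fails: m = 3 gives 5m + 9 = 24, which is even, but 3 is odd, not even.

(←) This also fails: m = 4 is even, but 5m + 9 = 29 is odd, not even.

(⇒) fails and (⇐) fails.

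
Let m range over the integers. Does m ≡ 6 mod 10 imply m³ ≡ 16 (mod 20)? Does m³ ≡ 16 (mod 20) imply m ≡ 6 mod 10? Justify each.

(⟹) Suppose m ≡ 6 (mod 10). Working modulo 20, m ∈ {6, 16}; for each such r, r³ ≡ 16 (mod 20).

(⟸) Conversely, the residues r modulo 20 with r³ ≡ 16 (mod 20) are exactly {6, 16}, and each is ≡ 6 (mod 10).

Equivalent; both directions hold.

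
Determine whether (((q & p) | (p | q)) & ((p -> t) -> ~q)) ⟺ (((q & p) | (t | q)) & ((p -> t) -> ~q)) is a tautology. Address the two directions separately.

(⇒) This fails. Under q = F, p = T, t = F, the left side is true but the right side is false.

(⇐) This fails. Under q = F, p = F, t = T, the left side is false but the right side is true.

(⇒) fails and (⇐) fails.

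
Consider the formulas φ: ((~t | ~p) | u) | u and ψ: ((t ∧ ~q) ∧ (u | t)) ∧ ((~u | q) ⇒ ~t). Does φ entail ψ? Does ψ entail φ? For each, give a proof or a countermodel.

[⇒] This fails. Under q = F, t = F, p = F, u = F, the left side is true but the right side is false.

[⇐] Assume the antecedent. If q is true, the antecedent cannot hold. If q is false, the antecedent forces (q = F, t = T, p = F, u = T) or (q = F, t = T, p = T, u = T), and ((~t | ~p) | u) | u holds there. Either way ((~t | ~p) | u) | u holds.

Not equivalent: only (⇐) holds.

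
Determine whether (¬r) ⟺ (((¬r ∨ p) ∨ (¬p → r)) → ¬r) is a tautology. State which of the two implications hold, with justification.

Both implications hold.

(⇐) Assume the antecedent. If p is true, the antecedent forces (p = T, r = F), and ¬r holds there. If p is false, the antecedent forces (p = F, r = F), and ¬r holds there. Either way ¬r holds.

(⇒) Assume the antecedent. If p is true, the antecedent forces (p = T, r = F), and ((¬r ∨ p) ∨ (¬p → r)) → ¬r holds there. If p is false, the antecedent forces (p = F, r = F), and ((¬r ∨ p) ∨ (¬p → r)) → ¬r holds there. Either way ((¬r ∨ p) ∨ (¬p → r)) → ¬r holds.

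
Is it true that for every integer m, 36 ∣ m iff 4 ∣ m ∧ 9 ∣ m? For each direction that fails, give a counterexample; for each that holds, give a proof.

The biconditional holds.

Forward direction. If 36 ∣ m, write m = 36q. Since 36 = 9·4, m = 4·(9q), so 4 ∣ m; and since 36 = 4·9, m = 9·(4q), so 9 ∣ m.

Converse. Suppose 4 ∣ m and 9 ∣ m. Any common multiple of 4 and 9 is a multiple of their lcm; here gcd(4, 9) = 1, so lcm(4, 9) = 4·9 = 36, so 36 ∣ m.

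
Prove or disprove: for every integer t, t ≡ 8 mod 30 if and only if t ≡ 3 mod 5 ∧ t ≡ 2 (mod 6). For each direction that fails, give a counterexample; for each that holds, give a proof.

Forward direction. Suppose t ≡ 8 (mod 30); write t = 30j + 8. Since 5 ∣ 30, reducing mod 5 gives t ≡ 8 ≡ 3 (mod 5); since 6 ∣ 30, reducing mod 6 gives t ≡ 8 ≡ 2 (mod 6).

Converse. If t ≡ 3 (mod 5) and t ≡ 2 (mod 6), then by the Chinese remainder theorem t ≡ 8 (mod 30). This is exactly t ≡ 8 (mod 30).

The biconditional holds.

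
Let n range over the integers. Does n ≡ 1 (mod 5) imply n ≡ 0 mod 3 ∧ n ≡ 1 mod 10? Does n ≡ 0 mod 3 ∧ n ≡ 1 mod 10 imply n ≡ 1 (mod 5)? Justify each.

(⟸) If n ≡ 0 (mod 3) and n ≡ 1 (mod 10), then by the Chinese remainder theorem n ≡ 21 (mod 30). Since 21 ≡ 1 (mod 5) and 5 ∣ 30, we get n ≡ 1 (mod 5).

(⟹) This fails: n = 1 gives 1 ≡ 1 (mod 5) but 1 ≡ 1 (mod 3), so the conjunction on the right does not hold.

Only the converse holds.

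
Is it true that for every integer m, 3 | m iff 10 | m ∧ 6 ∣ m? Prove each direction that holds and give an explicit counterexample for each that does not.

(⇒) fails; (⇐) holds.

(⟸) Suppose 10 ∣ m and 6 ∣ m. Any common multiple of 10 and 6 is a multiple of their lcm; here lcm(10, 6) = 10·6/gcd(10, 6) = 60/2 = 30, so 30 ∣ m. Since 3 ∣ 30, it follows that 3 ∣ m.

(⟹) This fails: take m = 3. Certainly 3 ∣ 3, but 10 ∤ 3.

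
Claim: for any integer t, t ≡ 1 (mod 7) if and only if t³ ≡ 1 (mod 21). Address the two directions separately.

(→) This fails: take t = 8. Then 8 ≡ 1 (mod 7), but 8³ = 512 ≡ 8 (mod 21), not 1.

(←) This fails: take t = 4. Then 4³ = 64 ≡ 1 (mod 21), yet 4 ≡ 4 (mod 7), not 1.

Both directions fail.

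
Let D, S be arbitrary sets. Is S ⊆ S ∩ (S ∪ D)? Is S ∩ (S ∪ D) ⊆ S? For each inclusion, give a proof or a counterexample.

Both inclusions hold.

(⟹) Let x ∈ S. Then either x ∈ S and x ∉ D; or x ∈ D ∩ S. In each case x ∈ S ∩ (S ∪ D), so S ⊆ S ∩ (S ∪ D).

(⟸) Let x ∈ S ∩ (S ∪ D). Then either x ∈ S and x ∉ D; or x ∈ D ∩ S. In each case x ∈ S, so S ∩ (S ∪ D) ⊆ S.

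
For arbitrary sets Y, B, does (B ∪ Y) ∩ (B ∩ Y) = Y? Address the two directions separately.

The sets are not equal: only the forward inclusion holds.

Forward inclusion. Let x ∈ (B ∪ Y) ∩ (B ∩ Y). Then x ∈ Y ∩ B, from which x ∈ Y.

Reverse inclusion. This inclusion fails. Take Y = {1}, B = ∅; then 1 ∈ Y but 1 ∉ (B ∪ Y) ∩ (B ∩ Y).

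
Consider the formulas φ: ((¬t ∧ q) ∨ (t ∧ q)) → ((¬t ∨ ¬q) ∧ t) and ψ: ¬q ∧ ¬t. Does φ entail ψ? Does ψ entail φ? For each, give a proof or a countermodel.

Converse. Assume the antecedent. If t is true, the antecedent cannot hold. If t is false, the antecedent forces (t = F, q = F), and the consequent holds there. Either way the consequent holds.

Forward direction. This fails. Under t = T, q = F, the left side is true but the right side is false.

Only the converse holds.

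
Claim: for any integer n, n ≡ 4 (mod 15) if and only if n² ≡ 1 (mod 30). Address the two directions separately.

(→) This fails: take n = 4. Then 4 ≡ 4 (mod 15), but 4² = 16 ≡ 16 (mod 30), not 1.

(←) This fails: take n = 1. Then 1² = 1 ≡ 1 (mod 30), yet 1 ≡ 1 (mod 15), not 4.

Neither implication holds.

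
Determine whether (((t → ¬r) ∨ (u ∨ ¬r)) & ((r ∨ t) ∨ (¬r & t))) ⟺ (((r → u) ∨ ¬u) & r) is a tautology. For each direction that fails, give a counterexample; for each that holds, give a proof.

Neither implication holds.

[⇒] This fails. Under r = F, t = T, u = F, the left side is true but the right side is false.

[⇐] This fails. Under r = T, t = T, u = F, the left side is false but the right side is true.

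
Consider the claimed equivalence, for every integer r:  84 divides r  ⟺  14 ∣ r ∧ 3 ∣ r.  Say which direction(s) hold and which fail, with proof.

Not equivalent: only (⇒) holds.

(⟹) If 84 ∣ r, write r = 84q. Since 84 = 6·14, r = 14·(6q), so 14 ∣ r; and since 84 = 28·3, r = 3·(28q), so 3 ∣ r.

(⟸) This fails: take r = 42. Both 14 ∣ 42 and 3 ∣ 42, yet 42 is not a multiple of 84 (since 42 = 0·84 + 42), so 84 ∤ 42.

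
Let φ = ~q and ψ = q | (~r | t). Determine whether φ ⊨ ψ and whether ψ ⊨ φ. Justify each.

(⇒) fails and (⇐) fails.

(⇒) This fails. Under q = F, r = T, t = F, the left side is true but the right side is false.

(⇐) This fails. Under q = T, r = F, t = F, the left side is false but the right side is true.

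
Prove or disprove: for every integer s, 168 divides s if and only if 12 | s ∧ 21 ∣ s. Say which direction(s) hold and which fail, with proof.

The forward direction holds; the converse fails.

(⟹) If 168 ∣ s, write s = 168q. Since 168 = 14·12, s = 12·(14q), so 12 ∣ s; and since 168 = 8·21, s = 21·(8q), so 21 ∣ s.

(⟸) This fails: take s = 84. Both 12 ∣ 84 and 21 ∣ 84, yet 84 is not a multiple of 168 (since 84 = 0·168 + 84), so 168 ∤ 84.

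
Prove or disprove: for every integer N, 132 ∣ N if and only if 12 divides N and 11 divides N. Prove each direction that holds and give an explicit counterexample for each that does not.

[⇐] Suppose 12 ∣ N and 11 ∣ N. Any common multiple of 12 and 11 is a multiple of their lcm; here gcd(12, 11) = 1, so lcm(12, 11) = 12·11 = 132, so 132 ∣ N.

[⇒] If 132 ∣ N, write N = 132q. Since 132 = 11·12, N = 12·(11q), so 12 ∣ N; and since 132 = 12·11, N = 11·(12q), so 11 ∣ N.

Both implications hold.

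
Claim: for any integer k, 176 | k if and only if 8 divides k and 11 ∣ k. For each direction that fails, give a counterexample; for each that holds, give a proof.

(←) This fails: take k = 88. Both 8 ∣ 88 and 11 ∣ 88, yet 88 is not a multiple of 176 (since 88 = 0·176 + 88), so 176 ∤ 88.

(→) If 176 ∣ k, write k = 176q. Since 176 = 22·8, k = 8·(22q), so 8 ∣ k; and since 176 = 16·11, k = 11·(16q), so 11 ∣ k.

The forward direction holds; the converse fails.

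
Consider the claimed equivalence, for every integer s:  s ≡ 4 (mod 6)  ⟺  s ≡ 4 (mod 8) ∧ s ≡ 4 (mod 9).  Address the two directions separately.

Only the converse holds.

Forward direction. This fails: s = 64 gives 64 ≡ 4 (mod 6) but 64 ≡ 0 (mod 8), so the conjunction on the right does not hold.

Converse. If s ≡ 4 (mod 8) and s ≡ 4 (mod 9), then by the Chinese remainder theorem s ≡ 4 (mod 72). Since 4 ≡ 4 (mod 6) and 6 ∣ 72, we get s ≡ 4 (mod 6).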